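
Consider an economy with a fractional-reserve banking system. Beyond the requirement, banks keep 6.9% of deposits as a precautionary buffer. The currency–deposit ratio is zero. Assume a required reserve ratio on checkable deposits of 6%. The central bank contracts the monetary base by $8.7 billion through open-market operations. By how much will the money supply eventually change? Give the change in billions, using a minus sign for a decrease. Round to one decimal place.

The money multiplier is m = 1 / (rr + e) = 1 / (0.06 + 0.069) ≈ 7.7519.
The sale removes 8.7 billion of base, so ΔM = m × ΔMB = 7.7519 × (−8.7) ≈ -67.4415 billion.

-67.4 billion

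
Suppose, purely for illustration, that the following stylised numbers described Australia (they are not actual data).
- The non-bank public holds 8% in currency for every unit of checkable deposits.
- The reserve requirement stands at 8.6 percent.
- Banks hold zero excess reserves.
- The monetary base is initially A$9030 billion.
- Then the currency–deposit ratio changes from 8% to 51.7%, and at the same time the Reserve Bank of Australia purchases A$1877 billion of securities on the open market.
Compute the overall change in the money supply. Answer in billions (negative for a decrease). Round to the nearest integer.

Before: m₁ = (1 + 0.08) / (0.086 + 0.08) ≈ 6.506024, MB₁ = 9030, so M₁ = 6.506024 × 9030 ≈ 58749.3967 billion.
After: m₂ = (1 + 0.517) / (0.086 + 0.517) ≈ 2.515755, MB₂ = 9030 + 1877 = 10907, so M₂ = 2.515755 × 10907 ≈ 27439.3398 billion.
ΔM = M₂ − M₁ = 27439.3398 − 58749.3967 = -31310.0569 billion.

-31310 billion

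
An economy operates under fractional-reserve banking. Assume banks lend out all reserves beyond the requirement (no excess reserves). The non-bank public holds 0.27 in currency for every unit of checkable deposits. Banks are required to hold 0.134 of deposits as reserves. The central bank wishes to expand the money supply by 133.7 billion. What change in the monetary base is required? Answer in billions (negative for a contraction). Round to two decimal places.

The money multiplier is m = (1 + c) / (rr + c) = (1 + 0.27) / (0.134 + 0.27) ≈ 3.143564.
ΔMB = ΔM / m = (+133.7) / 3.143564 ≈ 42.5313 billion.

42.53 billion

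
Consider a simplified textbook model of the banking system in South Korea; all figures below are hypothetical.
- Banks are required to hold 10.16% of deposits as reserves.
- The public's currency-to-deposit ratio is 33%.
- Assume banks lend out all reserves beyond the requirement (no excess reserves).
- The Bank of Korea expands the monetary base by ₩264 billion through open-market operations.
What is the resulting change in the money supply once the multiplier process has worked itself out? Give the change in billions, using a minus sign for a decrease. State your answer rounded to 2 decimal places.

₩813.53 billion

The money multiplier is m = (1 + c) / (rr + c) = (1 + 0.33) / (0.1016 + 0.33) ≈ 3.081557.
The purchase adds 264 billion of base, so ΔM = m × ΔMB = 3.081557 × (+264) ≈ 813.531 billion.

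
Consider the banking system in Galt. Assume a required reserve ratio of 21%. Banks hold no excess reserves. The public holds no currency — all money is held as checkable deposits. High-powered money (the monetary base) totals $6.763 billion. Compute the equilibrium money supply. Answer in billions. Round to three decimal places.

$32.205 billion

With no currency drain or excess reserves, the money multiplier is m = 1/rr = 1/0.21 ≈ 4.76190.
Money supply M = m × MB = 4.76190 × 6.763 ≈ 32.2047 billion.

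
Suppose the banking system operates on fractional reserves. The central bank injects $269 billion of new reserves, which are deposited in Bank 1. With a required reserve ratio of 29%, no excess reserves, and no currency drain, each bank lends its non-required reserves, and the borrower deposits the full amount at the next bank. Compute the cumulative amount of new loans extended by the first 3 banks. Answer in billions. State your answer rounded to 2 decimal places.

$422.87 billion

Bank i lends (1 − rr)^i of the original deposit: Bank 1 lends 269·0.7100 = 190.9900, Bank 2 lends 269·0.7100² = 135.6029, and so on.
Summing a geometric series: total = 269·[0.7100·(1 − 0.7100^3) / (1 − 0.7100)] ≈ 422.8710 billion.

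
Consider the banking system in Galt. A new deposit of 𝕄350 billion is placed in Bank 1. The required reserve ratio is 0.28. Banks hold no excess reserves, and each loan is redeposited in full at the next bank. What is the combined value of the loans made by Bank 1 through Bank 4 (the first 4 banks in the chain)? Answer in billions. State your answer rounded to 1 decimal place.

Bank i lends (1 − rr)^i of the original deposit: Bank 1 lends 350·0.7200 = 252.0000, Bank 2 lends 350·0.7200² = 181.4400, and so on.
Summing a geometric series: total = 350·[0.7200·(1 − 0.7200^4) / (1 − 0.7200)] ≈ 658.1353 billion.

𝕄658.1 billion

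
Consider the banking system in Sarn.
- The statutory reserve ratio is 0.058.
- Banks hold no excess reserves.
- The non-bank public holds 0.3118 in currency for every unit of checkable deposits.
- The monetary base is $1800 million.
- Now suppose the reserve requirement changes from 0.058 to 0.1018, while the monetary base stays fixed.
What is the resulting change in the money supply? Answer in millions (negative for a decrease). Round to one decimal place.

Initially m₁ = (1 + 0.3118) / (0.058 + 0.3118) ≈ 3.547323, so M₁ = 3.547323 × 1800 = 6385.1814 million.
After the change m₂ = (1 + 0.3118) / (0.1018 + 0.3118) ≈ 3.171663, so M₂ = 3.171663 × 1800 = 5708.9934 million.
ΔM = M₂ − M₁ = 5708.9934 − 6385.1814 = -676.188 million.

-676.2 million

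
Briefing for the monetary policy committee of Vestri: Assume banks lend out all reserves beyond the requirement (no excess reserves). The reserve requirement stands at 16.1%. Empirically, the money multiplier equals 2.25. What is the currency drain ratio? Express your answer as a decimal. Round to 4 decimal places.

Using m = 2.25. From m = (1 + c)/(c + rr + e), rearranging gives 1 + c = m·(c + rr + e), so c·(1 − m) = m·(rr + e) − 1.
Hence c = [m·(rr + e) − 1]/(1 − m) = [2.25 × (0.161 + 0) − 1] / (1 − 2.25) = 0.510200.

0.5102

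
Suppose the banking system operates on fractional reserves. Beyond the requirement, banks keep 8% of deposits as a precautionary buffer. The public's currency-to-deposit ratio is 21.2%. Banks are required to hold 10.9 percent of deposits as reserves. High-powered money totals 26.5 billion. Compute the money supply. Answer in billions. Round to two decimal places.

80.09 billion

The money multiplier is m = (1 + c) / (rr + e + c) = (1 + 0.212) / (0.109 + 0.08 + 0.212) ≈ 3.02244.
So M = m × MB = 3.02244 × 26.5 ≈ 80.0947 billion.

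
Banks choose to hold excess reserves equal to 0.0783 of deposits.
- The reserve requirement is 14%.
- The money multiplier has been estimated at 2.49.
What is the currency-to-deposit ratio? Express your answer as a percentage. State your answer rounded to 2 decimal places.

30.63%

Using m = 2.49. From m = (1 + c)/(c + rr + e), rearranging gives 1 + c = m·(c + rr + e), so c·(1 − m) = m·(rr + e) − 1.
Hence c = [m·(rr + e) − 1]/(1 − m) = [2.49 × (0.14 + 0.0783) − 1] / (1 − 2.49) ≈ 0.306331.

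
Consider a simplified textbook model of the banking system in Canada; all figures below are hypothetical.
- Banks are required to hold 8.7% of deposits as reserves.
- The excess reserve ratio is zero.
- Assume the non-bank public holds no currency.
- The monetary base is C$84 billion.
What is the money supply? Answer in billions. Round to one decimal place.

With no currency drain or excess reserves, the money multiplier is m = 1/rr = 1/0.087 ≈ 11.4943.
Money supply M = m × MB = 11.4943 × 84 = 965.5212 billion.

C$965.5 billion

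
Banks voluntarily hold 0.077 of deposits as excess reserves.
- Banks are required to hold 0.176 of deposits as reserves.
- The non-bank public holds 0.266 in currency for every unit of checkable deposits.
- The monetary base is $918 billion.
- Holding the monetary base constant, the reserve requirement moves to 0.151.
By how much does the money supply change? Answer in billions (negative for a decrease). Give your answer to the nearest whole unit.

$113 billion

Initially m₁ = (1 + 0.266) / (0.176 + 0.077 + 0.266) ≈ 2.4393, so M₁ = 2.4393 × 918 = 2239.2774 billion.
After the change m₂ = (1 + 0.266) / (0.151 + 0.077 + 0.266) ≈ 2.5628, so M₂ = 2.5628 × 918 = 2352.6504 billion.
ΔM = M₂ − M₁ = 2352.6504 − 2239.2774 = 113.373 billion.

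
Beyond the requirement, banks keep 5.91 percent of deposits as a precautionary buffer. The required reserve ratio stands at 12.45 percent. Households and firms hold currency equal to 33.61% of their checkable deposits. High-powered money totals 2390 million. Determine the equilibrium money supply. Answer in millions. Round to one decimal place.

6144.5 million

The money multiplier is m = (1 + c) / (rr + e + c) = (1 + 0.3361) / (0.1245 + 0.0591 + 0.3361) ≈ 2.570906.
So M = m × MB = 2.570906 × 2390 ≈ 6144.4653 million.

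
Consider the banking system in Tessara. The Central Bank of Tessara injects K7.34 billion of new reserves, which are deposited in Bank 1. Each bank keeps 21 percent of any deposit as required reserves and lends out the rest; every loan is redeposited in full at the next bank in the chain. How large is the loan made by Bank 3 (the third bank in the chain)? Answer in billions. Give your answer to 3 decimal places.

K3.619 billion

Each bank lends a fraction (1 − rr) = 0.7900 of the deposit it receives, so Bank 3 receives 7.34·0.7900^2 and lends 7.34·0.7900^3 ≈ 3.6189 billion.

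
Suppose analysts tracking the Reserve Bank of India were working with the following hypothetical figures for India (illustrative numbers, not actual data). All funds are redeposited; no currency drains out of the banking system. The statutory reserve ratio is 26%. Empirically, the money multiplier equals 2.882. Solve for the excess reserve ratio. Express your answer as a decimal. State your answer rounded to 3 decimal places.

0.087

Using m = 2.882. Since m = (1 + c)/(c + rr + e), the denominator satisfies c + rr + e = (1 + c)/m = (1 + 0) / 2.882 ≈ 0.346981.
With c = 0 and rr = 0.26, the excess reserve ratio is 0.346981 − 0 − 0.26 = 0.086981.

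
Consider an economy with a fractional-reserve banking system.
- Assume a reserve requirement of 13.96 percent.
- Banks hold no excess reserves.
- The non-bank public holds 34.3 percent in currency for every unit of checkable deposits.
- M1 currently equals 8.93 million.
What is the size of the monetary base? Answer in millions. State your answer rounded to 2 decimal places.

The money multiplier is m = (1 + c) / (rr + c) = (1 + 0.343) / (0.1396 + 0.343) ≈ 2.7828.
MB = M / m = 8.93 / 2.7828 ≈ 3.209 million.

3.21 million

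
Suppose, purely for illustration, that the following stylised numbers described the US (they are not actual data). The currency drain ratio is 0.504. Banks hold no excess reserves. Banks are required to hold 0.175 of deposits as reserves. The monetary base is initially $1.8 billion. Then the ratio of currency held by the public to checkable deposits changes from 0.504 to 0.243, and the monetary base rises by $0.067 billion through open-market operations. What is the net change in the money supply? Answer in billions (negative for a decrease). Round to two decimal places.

Before: m₁ = (1 + 0.504) / (0.175 + 0.504) ≈ 2.2150, MB₁ = 1.8, so M₁ = 2.2150 × 1.8 = 3.987 billion.
After: m₂ = (1 + 0.243) / (0.175 + 0.243) ≈ 2.9737, MB₂ = 1.8 + 0.067 = 1.867, so M₂ = 2.9737 × 1.867 ≈ 5.5519 billion.
ΔM = M₂ − M₁ = 5.5519 − 3.987 = 1.5649 billion.

$1.56 billion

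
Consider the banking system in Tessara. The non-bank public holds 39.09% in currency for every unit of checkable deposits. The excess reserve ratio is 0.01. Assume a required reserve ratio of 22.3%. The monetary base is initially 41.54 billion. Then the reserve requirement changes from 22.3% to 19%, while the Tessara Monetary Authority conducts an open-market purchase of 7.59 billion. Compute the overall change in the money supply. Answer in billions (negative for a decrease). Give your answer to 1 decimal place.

23.0 billion

Before: m₁ = (1 + 0.3909) / (0.223 + 0.01 + 0.3909) ≈ 2.2294, MB₁ = 41.54, so M₁ = 2.2294 × 41.54 ≈ 92.6093 billion.
After: m₂ = (1 + 0.3909) / (0.19 + 0.01 + 0.3909) ≈ 2.3539, MB₂ = 41.54 + 7.59 = 49.13, so M₂ = 2.3539 × 49.13 ≈ 115.6471 billion.
ΔM = M₂ − M₁ = 115.6471 − 92.6093 = 23.0378 billion.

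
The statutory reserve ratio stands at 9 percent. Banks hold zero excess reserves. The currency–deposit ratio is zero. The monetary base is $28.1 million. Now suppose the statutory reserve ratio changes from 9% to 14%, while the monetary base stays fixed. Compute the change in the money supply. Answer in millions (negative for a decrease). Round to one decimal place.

Initially m₁ = 1 / (0.09) ≈ 11.1111, so M₁ = 11.1111 × 28.1 ≈ 312.2219 million.
After the change m₂ = 1 / (0.14) ≈ 7.1429, so M₂ = 7.1429 × 28.1 ≈ 200.7155 million.
ΔM = M₂ − M₁ = 200.7155 − 312.2219 = -111.5064 million.

-111.5 million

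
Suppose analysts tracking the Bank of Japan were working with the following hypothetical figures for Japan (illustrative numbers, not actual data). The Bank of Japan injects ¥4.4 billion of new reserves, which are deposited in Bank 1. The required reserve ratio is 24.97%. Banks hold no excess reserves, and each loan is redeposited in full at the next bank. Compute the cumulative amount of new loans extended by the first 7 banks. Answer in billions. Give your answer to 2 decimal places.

Bank i lends (1 − rr)^i of the original deposit: Bank 1 lends 4.4·0.7503 ≈ 3.3013, Bank 2 lends 4.4·0.7503² ≈ 2.4770, and so on.
Summing a geometric series: total = 4.4·[0.7503·(1 − 0.7503^7) / (1 − 0.7503)] ≈ 11.4514 billion.

¥11.45 billion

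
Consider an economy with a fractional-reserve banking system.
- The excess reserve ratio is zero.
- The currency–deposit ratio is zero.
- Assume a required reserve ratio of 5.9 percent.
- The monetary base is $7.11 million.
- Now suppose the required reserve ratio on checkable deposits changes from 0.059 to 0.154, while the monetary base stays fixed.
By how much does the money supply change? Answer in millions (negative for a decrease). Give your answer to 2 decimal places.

Initially m₁ = 1 / (0.059) ≈ 16.9492, so M₁ = 16.9492 × 7.11 ≈ 120.5088 million.
After the change m₂ = 1 / (0.154) ≈ 6.4935, so M₂ = 6.4935 × 7.11 ≈ 46.1688 million.
ΔM = M₂ − M₁ = 46.1688 − 120.5088 = -74.34 million.

-74.34 million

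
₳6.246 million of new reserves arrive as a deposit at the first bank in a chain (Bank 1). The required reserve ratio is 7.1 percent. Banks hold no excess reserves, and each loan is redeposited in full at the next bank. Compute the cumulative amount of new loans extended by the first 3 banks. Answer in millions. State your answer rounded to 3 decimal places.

Bank i lends (1 − rr)^i of the original deposit: Bank 1 lends 6.246·0.9290 ≈ 5.8025, Bank 2 lends 6.246·0.9290² ≈ 5.3906, and so on.
Summing a geometric series: total = 6.246·[0.9290·(1 − 0.9290^3) / (1 − 0.9290)] ≈ 16.2009 million.

₳16.201 million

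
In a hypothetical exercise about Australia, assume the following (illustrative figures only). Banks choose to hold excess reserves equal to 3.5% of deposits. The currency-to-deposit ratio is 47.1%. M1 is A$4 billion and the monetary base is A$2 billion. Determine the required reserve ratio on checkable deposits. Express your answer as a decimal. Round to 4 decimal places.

Using m = M/MB = 4/2 = 2.000000. Since m = (1 + c)/(c + rr + e), the denominator satisfies c + rr + e = (1 + c)/m = (1 + 0.471) / 2.000000 = 0.735500.
With c = 0.471 and e = 0.035, the required reserve ratio on checkable deposits is 0.735500 − 0.471 − 0.035 = 0.2295.

0.2295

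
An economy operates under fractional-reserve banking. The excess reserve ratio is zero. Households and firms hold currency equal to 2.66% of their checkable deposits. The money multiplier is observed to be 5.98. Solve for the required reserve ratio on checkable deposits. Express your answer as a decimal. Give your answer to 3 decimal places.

0.145

Using m = 5.98. Since m = (1 + c)/(c + rr + e), the denominator satisfies c + rr + e = (1 + c)/m = (1 + 0.0266) / 5.98 ≈ 0.171672.
With c = 0.0266 and e = 0, the required reserve ratio on checkable deposits is 0.171672 − 0.0266 − 0 = 0.145072.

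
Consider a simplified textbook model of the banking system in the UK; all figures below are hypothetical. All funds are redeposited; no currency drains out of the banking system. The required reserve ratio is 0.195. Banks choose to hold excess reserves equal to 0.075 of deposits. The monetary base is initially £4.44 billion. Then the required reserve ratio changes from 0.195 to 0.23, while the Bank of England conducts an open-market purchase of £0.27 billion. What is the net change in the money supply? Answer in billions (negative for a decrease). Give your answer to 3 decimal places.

Before: m₁ = 1 / (0.195 + 0.075) ≈ 3.70370, MB₁ = 4.44, so M₁ = 3.70370 × 4.44 ≈ 16.4444 billion.
After: m₂ = 1 / (0.23 + 0.075) ≈ 3.27869, MB₂ = 4.44 + 0.27 = 4.71, so M₂ = 3.27869 × 4.71 ≈ 15.4426 billion.
ΔM = M₂ − M₁ = 15.4426 − 16.4444 = -1.0018 billion.

-1.002 billion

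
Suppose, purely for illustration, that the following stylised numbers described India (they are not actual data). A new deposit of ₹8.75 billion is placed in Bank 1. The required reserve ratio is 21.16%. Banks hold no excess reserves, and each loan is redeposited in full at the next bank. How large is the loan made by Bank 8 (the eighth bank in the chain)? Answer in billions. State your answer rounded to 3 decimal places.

Each bank lends a fraction (1 − rr) = 0.7884 of the deposit it receives, so Bank 8 receives 8.75·0.7884^7 and lends 8.75·0.7884^8 ≈ 1.3061 billion.

₹1.306 billion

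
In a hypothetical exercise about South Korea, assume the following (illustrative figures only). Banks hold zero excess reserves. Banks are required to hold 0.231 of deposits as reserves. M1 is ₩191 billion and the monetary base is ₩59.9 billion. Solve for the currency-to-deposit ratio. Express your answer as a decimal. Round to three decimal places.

0.120

Using m = M/MB = 191/59.9 ≈ 3.188648. From m = (1 + c)/(c + rr + e), rearranging gives 1 + c = m·(c + rr + e), so c·(1 − m) = m·(rr + e) − 1.
Hence c = [m·(rr + e) − 1]/(1 − m) = [3.188648 × (0.231 + 0) − 1] / (1 − 3.188648) ≈ 0.120358.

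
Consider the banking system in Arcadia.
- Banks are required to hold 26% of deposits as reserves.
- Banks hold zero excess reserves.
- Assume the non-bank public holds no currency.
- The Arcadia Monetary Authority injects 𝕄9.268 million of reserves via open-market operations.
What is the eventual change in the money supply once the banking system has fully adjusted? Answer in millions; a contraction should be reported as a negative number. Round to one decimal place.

𝕄35.6 million

The simple money multiplier is m = 1/rr = 1/0.26 ≈ 3.8462.
An open-market purchase increases the monetary base by 9.268 million, so ΔM = m × ΔMB = 3.8462 × 9.268 ≈ 35.6466 million.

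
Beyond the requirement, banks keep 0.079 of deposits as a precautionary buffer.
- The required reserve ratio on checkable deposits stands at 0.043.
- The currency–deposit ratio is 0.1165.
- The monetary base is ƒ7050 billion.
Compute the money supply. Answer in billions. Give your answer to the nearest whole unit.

The money multiplier is m = (1 + c) / (rr + e + c) = (1 + 0.1165) / (0.043 + 0.079 + 0.1165) ≈ 4.68134.
So M = m × MB = 4.68134 × 7050 = 33003.447 billion.

ƒ33003 billion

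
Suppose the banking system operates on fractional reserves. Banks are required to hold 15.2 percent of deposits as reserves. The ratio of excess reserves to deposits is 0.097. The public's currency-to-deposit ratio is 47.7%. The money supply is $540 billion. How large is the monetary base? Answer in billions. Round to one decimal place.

$265.4 billion

The money multiplier is m = (1 + c) / (rr + e + c) = (1 + 0.477) / (0.152 + 0.097 + 0.477) ≈ 2.03444.
MB = M / m = 540 / 2.03444 ≈ 265.4293 billion.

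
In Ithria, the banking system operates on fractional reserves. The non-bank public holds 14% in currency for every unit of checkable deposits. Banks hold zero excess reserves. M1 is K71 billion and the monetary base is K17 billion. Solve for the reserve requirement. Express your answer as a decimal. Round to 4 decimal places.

0.1330

Using m = M/MB = 71/17 ≈ 4.176471. Since m = (1 + c)/(c + rr + e), the denominator satisfies c + rr + e = (1 + c)/m = (1 + 0.14) / 4.176471 ≈ 0.272958.
With c = 0.14 and e = 0, the reserve requirement is 0.272958 − 0.14 − 0 = 0.132958.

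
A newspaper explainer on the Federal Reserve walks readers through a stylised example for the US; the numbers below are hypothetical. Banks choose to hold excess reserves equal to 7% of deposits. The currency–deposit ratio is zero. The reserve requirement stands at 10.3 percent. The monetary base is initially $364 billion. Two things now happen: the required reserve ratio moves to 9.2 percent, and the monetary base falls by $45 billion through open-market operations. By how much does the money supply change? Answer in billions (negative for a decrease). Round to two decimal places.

Before: m₁ = 1 / (0.103 + 0.07) ≈ 5.780347, MB₁ = 364, so M₁ = 5.780347 × 364 ≈ 2104.0463 billion.
After: m₂ = 1 / (0.092 + 0.07) ≈ 6.172840, MB₂ = 364 − 45 = 319, so M₂ = 6.172840 × 319 ≈ 1969.136 billion.
ΔM = M₂ − M₁ = 1969.136 − 2104.0463 = -134.9103 billion.

-134.91 billion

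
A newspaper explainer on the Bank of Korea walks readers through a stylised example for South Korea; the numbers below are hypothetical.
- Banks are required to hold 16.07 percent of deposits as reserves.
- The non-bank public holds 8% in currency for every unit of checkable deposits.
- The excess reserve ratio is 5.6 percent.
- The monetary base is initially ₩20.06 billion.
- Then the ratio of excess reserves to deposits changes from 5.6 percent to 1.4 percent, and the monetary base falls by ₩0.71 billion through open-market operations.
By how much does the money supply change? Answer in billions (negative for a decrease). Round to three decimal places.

Before: m₁ = (1 + 0.08) / (0.1607 + 0.056 + 0.08) ≈ 3.640040, MB₁ = 20.06, so M₁ = 3.640040 × 20.06 ≈ 73.0192 billion.
After: m₂ = (1 + 0.08) / (0.1607 + 0.014 + 0.08) ≈ 4.240283, MB₂ = 20.06 − 0.71 = 19.35, so M₂ = 4.240283 × 19.35 ≈ 82.0495 billion.
ΔM = M₂ − M₁ = 82.0495 − 73.0192 = 9.0303 billion.

₩9.030 billion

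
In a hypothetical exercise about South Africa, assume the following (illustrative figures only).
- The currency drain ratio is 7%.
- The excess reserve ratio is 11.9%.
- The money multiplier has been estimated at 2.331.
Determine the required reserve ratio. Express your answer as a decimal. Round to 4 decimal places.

Using m = 2.331. Since m = (1 + c)/(c + rr + e), the denominator satisfies c + rr + e = (1 + c)/m = (1 + 0.07) / 2.331 ≈ 0.459030.
With c = 0.07 and e = 0.119, the required reserve ratio is 0.459030 − 0.07 − 0.119 = 0.27003.

0.2700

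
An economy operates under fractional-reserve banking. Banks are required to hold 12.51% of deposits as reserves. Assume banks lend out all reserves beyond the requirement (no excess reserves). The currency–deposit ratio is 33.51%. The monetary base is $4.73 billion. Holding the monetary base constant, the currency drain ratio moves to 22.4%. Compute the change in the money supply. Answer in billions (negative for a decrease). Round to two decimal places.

$2.86 billion

Initially m₁ = (1 + 0.3351) / (0.1251 + 0.3351) ≈ 2.9011, so M₁ = 2.9011 × 4.73 ≈ 13.7222 billion.
After the change m₂ = (1 + 0.224) / (0.1251 + 0.224) ≈ 3.5062, so M₂ = 3.5062 × 4.73 ≈ 16.5843 billion.
ΔM = M₂ − M₁ = 16.5843 − 13.7222 = 2.8621 billion.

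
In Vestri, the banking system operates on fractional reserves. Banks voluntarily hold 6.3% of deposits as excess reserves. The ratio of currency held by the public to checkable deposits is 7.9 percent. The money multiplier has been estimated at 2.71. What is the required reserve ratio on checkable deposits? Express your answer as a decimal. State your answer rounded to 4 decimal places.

0.2562

Using m = 2.71. Since m = (1 + c)/(c + rr + e), the denominator satisfies c + rr + e = (1 + c)/m = (1 + 0.079) / 2.71 ≈ 0.398155.
With c = 0.079 and e = 0.063, the required reserve ratio on checkable deposits is 0.398155 − 0.079 − 0.063 = 0.256155.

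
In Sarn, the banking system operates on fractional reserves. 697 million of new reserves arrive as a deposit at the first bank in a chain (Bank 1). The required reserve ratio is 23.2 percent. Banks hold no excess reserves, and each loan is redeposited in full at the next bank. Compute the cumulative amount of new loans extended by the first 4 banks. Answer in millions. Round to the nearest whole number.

1505 million

Bank i lends (1 − rr)^i of the original deposit: Bank 1 lends 697·0.7680 = 535.2960, Bank 2 lends 697·0.7680² ≈ 411.1073, and so on.
Summing a geometric series: total = 697·[0.7680·(1 − 0.7680^4) / (1 − 0.7680)] ≈ 1504.6147 million.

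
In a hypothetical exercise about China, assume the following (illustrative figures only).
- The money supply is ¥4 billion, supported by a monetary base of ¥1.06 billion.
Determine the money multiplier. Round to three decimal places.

3.774

The money multiplier is m = M / MB = 4 / 1.06 ≈ 3.77358.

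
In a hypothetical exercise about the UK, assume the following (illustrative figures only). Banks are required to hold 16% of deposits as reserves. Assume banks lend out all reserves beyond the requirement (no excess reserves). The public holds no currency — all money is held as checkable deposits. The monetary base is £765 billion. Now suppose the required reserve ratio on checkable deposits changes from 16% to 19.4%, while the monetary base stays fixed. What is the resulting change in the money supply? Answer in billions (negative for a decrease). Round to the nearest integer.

Initially m₁ = 1 / (0.16) = 6.25, so M₁ = 6.25 × 765 = 4781.25 billion.
After the change m₂ = 1 / (0.194) ≈ 5.1546, so M₂ = 5.1546 × 765 = 3943.269 billion.
ΔM = M₂ − M₁ = 3943.269 − 4781.25 = -837.981 billion.

-838 billion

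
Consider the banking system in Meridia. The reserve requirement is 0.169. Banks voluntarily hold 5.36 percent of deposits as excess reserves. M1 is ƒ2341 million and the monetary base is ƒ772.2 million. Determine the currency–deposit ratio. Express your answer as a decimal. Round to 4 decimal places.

0.1601

Using m = M/MB = 2341/772.2 ≈ 3.031598. From m = (1 + c)/(c + rr + e), rearranging gives 1 + c = m·(c + rr + e), so c·(1 − m) = m·(rr + e) − 1.
Hence c = [m·(rr + e) − 1]/(1 − m) = [3.031598 × (0.169 + 0.0536) − 1] / (1 − 3.031598) ≈ 0.160054.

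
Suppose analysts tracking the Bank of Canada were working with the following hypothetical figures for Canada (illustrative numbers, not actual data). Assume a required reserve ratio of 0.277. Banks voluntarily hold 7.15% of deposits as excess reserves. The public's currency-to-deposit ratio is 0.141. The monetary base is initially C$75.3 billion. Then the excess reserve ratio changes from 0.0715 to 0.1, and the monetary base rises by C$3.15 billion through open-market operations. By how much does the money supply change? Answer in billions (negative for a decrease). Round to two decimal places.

Before: m₁ = (1 + 0.141) / (0.277 + 0.0715 + 0.141) ≈ 2.33095, MB₁ = 75.3, so M₁ = 2.33095 × 75.3 ≈ 175.5205 billion.
After: m₂ = (1 + 0.141) / (0.277 + 0.1 + 0.141) ≈ 2.20270, MB₂ = 75.3 + 3.15 = 78.45, so M₂ = 2.20270 × 78.45 ≈ 172.8018 billion.
ΔM = M₂ − M₁ = 172.8018 − 175.5205 = -2.7187 billion.

-2.72 billion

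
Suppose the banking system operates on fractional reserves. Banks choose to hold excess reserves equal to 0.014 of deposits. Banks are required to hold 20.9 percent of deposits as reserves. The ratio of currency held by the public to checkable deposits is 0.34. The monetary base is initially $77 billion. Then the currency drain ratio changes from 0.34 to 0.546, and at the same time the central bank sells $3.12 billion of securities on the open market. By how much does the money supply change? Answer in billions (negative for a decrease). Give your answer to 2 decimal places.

-34.74 billion

Before: m₁ = (1 + 0.34) / (0.209 + 0.014 + 0.34) ≈ 2.38011, MB₁ = 77, so M₁ = 2.38011 × 77 ≈ 183.2685 billion.
After: m₂ = (1 + 0.546) / (0.209 + 0.014 + 0.546) ≈ 2.01040, MB₂ = 77 − 3.12 = 73.88, so M₂ = 2.01040 × 73.88 ≈ 148.5284 billion.
ΔM = M₂ − M₁ = 148.5284 − 183.2685 = -34.7401 billion.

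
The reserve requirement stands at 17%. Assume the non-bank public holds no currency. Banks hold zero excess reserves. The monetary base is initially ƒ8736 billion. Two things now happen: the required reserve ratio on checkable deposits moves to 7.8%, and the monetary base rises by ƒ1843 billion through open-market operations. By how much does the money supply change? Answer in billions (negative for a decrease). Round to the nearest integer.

Before: m₁ = 1 / (0.17) ≈ 5.882353, MB₁ = 8736, so M₁ = 5.882353 × 8736 ≈ 51388.2358 billion.
After: m₂ = 1 / (0.078) ≈ 12.820513, MB₂ = 8736 + 1843 = 10579, so M₂ = 12.820513 × 10579 ≈ 135628.207 billion.
ΔM = M₂ − M₁ = 135628.207 − 51388.2358 = 84239.9712 billion.

ƒ84240 billion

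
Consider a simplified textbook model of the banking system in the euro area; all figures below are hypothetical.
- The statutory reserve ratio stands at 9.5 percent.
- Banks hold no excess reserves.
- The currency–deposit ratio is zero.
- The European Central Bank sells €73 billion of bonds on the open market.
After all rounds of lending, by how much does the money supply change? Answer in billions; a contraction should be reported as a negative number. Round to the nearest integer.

-768 billion

The simple money multiplier is m = 1/rr = 1/0.095 ≈ 10.5263.
An open-market sale reduces the monetary base by 73 billion, so ΔM = m × ΔMB = 10.5263 × (−73) = -768.4199 billion.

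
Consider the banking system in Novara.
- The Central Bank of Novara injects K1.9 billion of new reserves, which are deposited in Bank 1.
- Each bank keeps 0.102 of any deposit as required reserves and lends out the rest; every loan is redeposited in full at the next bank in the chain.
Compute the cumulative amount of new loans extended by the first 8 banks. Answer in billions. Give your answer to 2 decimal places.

Bank i lends (1 − rr)^i of the original deposit: Bank 1 lends 1.9·0.8980 = 1.7062, Bank 2 lends 1.9·0.8980² ≈ 1.5322, and so on.
Summing a geometric series: total = 1.9·[0.8980·(1 − 0.8980^8) / (1 − 0.8980)] ≈ 9.6539 billion.

K9.65 billion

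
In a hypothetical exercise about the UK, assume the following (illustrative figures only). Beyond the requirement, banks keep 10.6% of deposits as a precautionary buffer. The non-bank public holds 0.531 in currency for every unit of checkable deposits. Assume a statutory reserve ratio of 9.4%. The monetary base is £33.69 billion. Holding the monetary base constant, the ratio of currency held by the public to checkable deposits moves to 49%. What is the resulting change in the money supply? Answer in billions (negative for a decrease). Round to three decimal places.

£2.191 billion

Initially m₁ = (1 + 0.531) / (0.094 + 0.106 + 0.531) ≈ 2.094391, so M₁ = 2.094391 × 33.69 ≈ 70.56 billion.
After the change m₂ = (1 + 0.49) / (0.094 + 0.106 + 0.49) ≈ 2.159420, so M₂ = 2.159420 × 33.69 ≈ 72.7509 billion.
ΔM = M₂ − M₁ = 72.7509 − 70.56 = 2.1909 billion.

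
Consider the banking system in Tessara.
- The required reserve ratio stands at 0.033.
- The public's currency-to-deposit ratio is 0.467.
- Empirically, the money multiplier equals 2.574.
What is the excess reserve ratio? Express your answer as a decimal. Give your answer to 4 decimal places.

0.0699

Using m = 2.574. Since m = (1 + c)/(c + rr + e), the denominator satisfies c + rr + e = (1 + c)/m = (1 + 0.467) / 2.574 ≈ 0.569930.
With c = 0.467 and rr = 0.033, the excess reserve ratio is 0.569930 − 0.467 − 0.033 = 0.06993.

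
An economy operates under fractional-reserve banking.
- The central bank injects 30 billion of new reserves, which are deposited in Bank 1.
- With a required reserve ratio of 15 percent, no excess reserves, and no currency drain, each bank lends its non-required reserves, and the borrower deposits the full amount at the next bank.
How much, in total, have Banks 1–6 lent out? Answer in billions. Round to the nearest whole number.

106 billion

Bank i lends (1 − rr)^i of the original deposit: Bank 1 lends 30·0.8500 = 25.5000, Bank 2 lends 30·0.8500² = 21.6750, and so on.
Summing a geometric series: total = 30·[0.8500·(1 − 0.8500^6) / (1 − 0.8500)] ≈ 105.8846 billion.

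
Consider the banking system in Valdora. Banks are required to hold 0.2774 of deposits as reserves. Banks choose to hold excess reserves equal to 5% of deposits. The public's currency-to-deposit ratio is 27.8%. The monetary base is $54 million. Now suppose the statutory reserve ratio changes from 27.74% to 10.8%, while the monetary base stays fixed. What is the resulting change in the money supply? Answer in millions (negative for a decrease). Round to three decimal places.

$44.290 million

Initially m₁ = (1 + 0.278) / (0.2774 + 0.05 + 0.278) ≈ 2.111001, so M₁ = 2.111001 × 54 ≈ 113.9941 million.
After the change m₂ = (1 + 0.278) / (0.108 + 0.05 + 0.278) ≈ 2.931193, so M₂ = 2.931193 × 54 ≈ 158.2844 million.
ΔM = M₂ − M₁ = 158.2844 − 113.9941 = 44.2903 million.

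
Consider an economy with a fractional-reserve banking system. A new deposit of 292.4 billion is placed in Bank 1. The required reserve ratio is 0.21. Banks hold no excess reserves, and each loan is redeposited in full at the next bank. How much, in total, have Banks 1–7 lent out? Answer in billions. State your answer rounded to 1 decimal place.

Bank i lends (1 − rr)^i of the original deposit: Bank 1 lends 292.4·0.7900 = 230.9960, Bank 2 lends 292.4·0.7900² ≈ 182.4868, and so on.
Summing a geometric series: total = 292.4·[0.7900·(1 − 0.7900^7) / (1 − 0.7900)] ≈ 888.7416 billion.

888.7 billion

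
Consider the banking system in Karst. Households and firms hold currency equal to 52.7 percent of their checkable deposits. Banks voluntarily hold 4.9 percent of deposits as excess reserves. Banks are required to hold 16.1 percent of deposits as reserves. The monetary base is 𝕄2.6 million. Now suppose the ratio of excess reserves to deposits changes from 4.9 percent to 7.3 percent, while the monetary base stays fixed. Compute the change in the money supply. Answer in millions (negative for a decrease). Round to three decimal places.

Initially m₁ = (1 + 0.527) / (0.161 + 0.049 + 0.527) ≈ 2.07191, so M₁ = 2.07191 × 2.6 ≈ 5.387 million.
After the change m₂ = (1 + 0.527) / (0.161 + 0.073 + 0.527) ≈ 2.00657, so M₂ = 2.00657 × 2.6 ≈ 5.2171 million.
ΔM = M₂ − M₁ = 5.2171 − 5.387 = -0.1699 million.

-0.170 million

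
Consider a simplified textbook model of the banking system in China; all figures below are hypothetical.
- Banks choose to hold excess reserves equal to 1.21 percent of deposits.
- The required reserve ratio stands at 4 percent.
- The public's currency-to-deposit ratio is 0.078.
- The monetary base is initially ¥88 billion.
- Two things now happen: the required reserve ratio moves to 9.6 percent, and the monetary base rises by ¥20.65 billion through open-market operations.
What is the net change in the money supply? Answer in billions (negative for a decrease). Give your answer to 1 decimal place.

-99.8 billion

Before: m₁ = (1 + 0.078) / (0.04 + 0.0121 + 0.078) ≈ 8.28593, MB₁ = 88, so M₁ = 8.28593 × 88 ≈ 729.1618 billion.
After: m₂ = (1 + 0.078) / (0.096 + 0.0121 + 0.078) ≈ 5.79258, MB₂ = 88 + 20.65 = 108.65, so M₂ = 5.79258 × 108.65 ≈ 629.3638 billion.
ΔM = M₂ − M₁ = 629.3638 − 729.1618 = -99.798 billion.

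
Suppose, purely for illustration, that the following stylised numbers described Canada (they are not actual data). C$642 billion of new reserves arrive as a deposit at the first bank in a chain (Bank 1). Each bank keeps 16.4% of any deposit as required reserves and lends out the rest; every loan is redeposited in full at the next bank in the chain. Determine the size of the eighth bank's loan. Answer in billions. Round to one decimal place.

C$153.2 billion

Each bank lends a fraction (1 − rr) = 0.8360 of the deposit it receives, so Bank 8 receives 642·0.8360^7 and lends 642·0.8360^8 ≈ 153.1741 billion.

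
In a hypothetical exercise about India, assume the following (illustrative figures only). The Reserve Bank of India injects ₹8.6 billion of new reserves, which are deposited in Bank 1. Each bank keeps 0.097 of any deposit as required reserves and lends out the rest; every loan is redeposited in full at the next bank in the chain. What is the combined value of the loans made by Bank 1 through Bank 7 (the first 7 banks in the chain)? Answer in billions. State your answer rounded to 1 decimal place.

₹40.9 billion

Bank i lends (1 − rr)^i of the original deposit: Bank 1 lends 8.6·0.9030 = 7.7658, Bank 2 lends 8.6·0.9030² ≈ 7.0125, and so on.
Summing a geometric series: total = 8.6·[0.9030·(1 − 0.9030^7) / (1 − 0.9030)] ≈ 40.8650 billion.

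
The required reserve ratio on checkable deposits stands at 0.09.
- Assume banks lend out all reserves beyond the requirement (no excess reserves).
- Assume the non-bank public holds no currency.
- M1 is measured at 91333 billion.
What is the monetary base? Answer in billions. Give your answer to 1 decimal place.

With no currency drain and no excess reserves, the money multiplier is m = 1/rr = 1/0.09 ≈ 11.1111111.
The monetary base is MB = M / m = 91333 / 11.1111111 ≈ 8219.97 billion.

8220.0 billion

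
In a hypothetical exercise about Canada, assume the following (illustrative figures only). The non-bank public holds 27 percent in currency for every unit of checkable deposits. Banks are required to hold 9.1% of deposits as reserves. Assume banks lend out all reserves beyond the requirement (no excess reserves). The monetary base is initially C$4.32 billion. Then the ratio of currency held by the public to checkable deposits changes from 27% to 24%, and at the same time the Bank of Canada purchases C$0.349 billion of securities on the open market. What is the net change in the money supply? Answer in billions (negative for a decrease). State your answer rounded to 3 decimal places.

C$2.293 billion

Before: m₁ = (1 + 0.27) / (0.091 + 0.27) ≈ 3.51801, MB₁ = 4.32, so M₁ = 3.51801 × 4.32 ≈ 15.1978 billion.
After: m₂ = (1 + 0.24) / (0.091 + 0.24) ≈ 3.74622, MB₂ = 4.32 + 0.349 = 4.669, so M₂ = 3.74622 × 4.669 ≈ 17.4911 billion.
ΔM = M₂ − M₁ = 17.4911 − 15.1978 = 2.2933 billion.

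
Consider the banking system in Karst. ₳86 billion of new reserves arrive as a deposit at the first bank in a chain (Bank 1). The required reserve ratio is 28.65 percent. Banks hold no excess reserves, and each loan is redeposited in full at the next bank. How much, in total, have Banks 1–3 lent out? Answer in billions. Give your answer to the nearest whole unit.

Bank i lends (1 − rr)^i of the original deposit: Bank 1 lends 86·0.7135 = 61.3610, Bank 2 lends 86·0.7135² ≈ 43.7811, and so on.
Summing a geometric series: total = 86·[0.7135·(1 − 0.7135^3) / (1 − 0.7135)] ≈ 136.3799 billion.

₳136 billion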